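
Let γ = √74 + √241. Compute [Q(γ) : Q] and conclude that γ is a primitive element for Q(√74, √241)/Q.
[Q(γ) : Q] = 4 (equivalently, Q(γ) = Q(√74, √241))

Obviously Q(γ) ⊆ Q(√74, √241), and [Q(√74, √241):Q] = 4 (since 74, 241 are distinct squarefree integers > 1 with 17834 not a perfect square). To show equality we compute the minimal polynomial of γ. From γ = √74 + √241: γ^2 = 74 + 2√(17834) + 241 = 315 + 2√(17834), so γ^2 - 315 = 2√(17834); squaring, (γ^2 - 315)^2 = 4·17834, i.e. γ^4 - 630γ^2 + 99225 - 71336 = 0, i.e. γ^4 - 630γ^2 + 27889 = 0. So γ is a root of x^4 - 630x^2 + 27889. This polynomial is irreducible over Q: it has no rational root (each ±√74 ± √241 is irrational), and any factorization into two quadratics over Q would force √(17834) ∈ Q (pairing opposite roots) or √74, √241 ∈ Q (other pairings), all impossible. Hence [Q(γ):Q] = 4 = [Q(√74, √241):Q], so Q(γ) = Q(√74, √241).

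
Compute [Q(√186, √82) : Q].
[Q(√186, √82) : Q] = 4

[Q(√186):Q] = 2 (min poly x^2 - 186, irreducible since 186 is squarefree > 1). For the top step, suppose √82 ∈ Q(√186), say √82 = c + d√186 with c, d ∈ Q. Squaring: 82 = c^2 + 186d^2 + 2cd√186. Since √186 ∉ Q this forces 2cd = 0. If d = 0 then √82 = c ∈ Q, contradicting 82 squarefree > 1. If c = 0 then 82 = 186d^2, so 186·82 = (186d)^2 is a perfect square in Q — but 186·82 = 15252 is not a perfect square (since 186 and 82 are distinct squarefree integers). Contradiction. Hence √82 ∉ Q(√186), so x^2 - 82 stays irreducible over Q(√186) and [Q(√186, √82) : Q(√186)] = 2. By the tower law, [Q(√186, √82) : Q] = 2 · 2 = 4.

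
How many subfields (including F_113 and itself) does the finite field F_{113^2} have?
F_{113^2} has 2 subfields

The subfields of F_{p^n} are exactly the fields F_{p^d} for d | n (each is the fixed field of the unique index-d subgroup of Gal(F_{p^n}/F_p) ≅ Z/nZ). The divisors of n = 2 are {1, 2}, giving 2 subfields: F_{113^1}, F_{113^2}.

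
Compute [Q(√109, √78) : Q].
[Q(√109, √78) : Q] = 4

[Q(√109):Q] = 2 (min poly x^2 - 109, irreducible since 109 is squarefree > 1). For the top step, suppose √78 ∈ Q(√109), say √78 = c + d√109 with c, d ∈ Q. Squaring: 78 = c^2 + 109d^2 + 2cd√109. Since √109 ∉ Q this forces 2cd = 0. If d = 0 then √78 = c ∈ Q, contradicting 78 squarefree > 1. If c = 0 then 78 = 109d^2, so 109·78 = (109d)^2 is a perfect square in Q — but 109·78 = 8502 is not a perfect square (since 109 and 78 are distinct squarefree integers). Contradiction. Hence √78 ∉ Q(√109), so x^2 - 78 stays irreducible over Q(√109) and [Q(√109, √78) : Q(√109)] = 2. By the tower law, [Q(√109, √78) : Q] = 2 · 2 = 4.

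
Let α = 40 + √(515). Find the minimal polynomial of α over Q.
m_α(x) = x^2 - 80x + 1085

From α - 40 = √(515), squaring gives (α - 40)^2 = 515, i.e. α^2 - 80α + 1600 = 515, so α^2 - 80α + 1085 = 0. The discriminant of x^2 - 80x + 1085 is (-80)^2 - 4·(1085) = 6400 - 4340 = 2060, and 4·(515) is not a perfect square in Q since 515 is squarefree and ≠ 1. Hence x^2 - 80x + 1085 is irreducible over Q and is the minimal polynomial of α.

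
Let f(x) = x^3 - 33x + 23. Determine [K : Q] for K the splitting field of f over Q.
[K : Q] = 6

By the rational root test, any rational root of the monic integer polynomial f(x) = x^3 - 33x + 23 must be an integer dividing the constant term 23, i.e. one of ±{1, 23}. Evaluating: f(1) = -9, f(-1) = 55, f(23) = 11431, f(-23) = -11385; none is 0, so f has no rational root and is therefore irreducible over Q (a cubic with no linear factor over a field is irreducible). For an irreducible cubic, the Galois group is A_3 or S_3 according as the discriminant disc(f) = -4a^3 - 27b^2 = -4·(-33)^3 - 27·(23)^2 = 129465 is or is not a square in Q. Here disc(f) = 129465 is not a perfect square in Q, so the Galois group of f over Q is not contained in A_3 and must be all of S_3. The splitting field has degree |S_3| = 6 over Q, so [K : Q] = 6.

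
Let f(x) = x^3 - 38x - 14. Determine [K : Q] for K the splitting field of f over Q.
[K : Q] = 6

By the rational root test, any rational root of the monic integer polynomial f(x) = x^3 - 38x - 14 must be an integer dividing the constant term -14, i.e. one of ±{1, 2, 7, 14}. Evaluating: f(1) = -51, f(-1) = 23, f(2) = -82, f(-2) = 54, f(7) = 63, f(-7) = -91, f(14) = 2198, f(-14) = -2226; none is 0, so f has no rational root and is therefore irreducible over Q (a cubic with no linear factor over a field is irreducible). For an irreducible cubic, the Galois group is A_3 or S_3 according as the discriminant disc(f) = -4a^3 - 27b^2 = -4·(-38)^3 - 27·(-14)^2 = 214196 is or is not a square in Q. Here disc(f) = 214196 is not a perfect square in Q, so the Galois group of f over Q is not contained in A_3 and must be all of S_3. The splitting field has degree |S_3| = 6 over Q, so [K : Q] = 6.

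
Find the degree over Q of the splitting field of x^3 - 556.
[K : Q] = 6

The roots of x^3 - 556 are ∛556, ω∛556, ω^2∛556 where ω = e^(2πi/3) is a primitive cube root of unity, so K = Q(∛556, ω). Now [Q(∛556):Q] = 3 (since 556 is not a perfect cube, x^3 - 556 is irreducible) and [Q(ω):Q] = 2. Both 2 and 3 divide [K:Q], and [K:Q] ≤ 3·2 = 6, so [K:Q] = 6. (Equivalently: Q(∛556) ⊂ R but ω ∉ R, so [K : Q(∛556)] = 2.)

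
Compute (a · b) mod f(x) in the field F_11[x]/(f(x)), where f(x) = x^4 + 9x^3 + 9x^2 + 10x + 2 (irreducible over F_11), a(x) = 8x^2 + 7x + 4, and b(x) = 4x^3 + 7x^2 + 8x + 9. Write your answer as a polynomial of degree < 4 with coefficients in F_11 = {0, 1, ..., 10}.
a · b ≡ 5x^3 + 3x + 4 (mod f(x))

Multiply in F_11[x]: a(x)·b(x) = (8x^2 + 7x + 4)·(4x^3 + 7x^2 + 8x + 9) = 10x^5 + 7x^4 + 8x^3 + 2x^2 + 7x + 3. This has degree ≥ 4, so divide by f(x) over F_11: 10x^5 + 7x^4 + 8x^3 + 2x^2 + 7x + 3 = (10x + 5)·(x^4 + 9x^3 + 9x^2 + 10x + 2) + (5x^3 + 3x + 4). Hence a·b ≡ 5x^3 + 3x + 4 (mod f). (F_11[x]/(f) is a field with 11^4 = 14641 elements since f is irreducible of degree 4.)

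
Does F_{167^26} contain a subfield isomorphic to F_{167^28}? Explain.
No: F_{167^28} is not a subfield of F_{167^26}

F_{p^m} embeds in F_{p^n} iff m | n. Here 28 ∤ 26 (since 26 = 0·28 + 26 with remainder 26 ≠ 0), so F_{167^28} is not a subfield of F_{167^26}. Equivalently: if it were, the tower law would give 28 = [F_{167^28}:F_167] dividing [F_{167^26}:F_167] = 26, contradiction.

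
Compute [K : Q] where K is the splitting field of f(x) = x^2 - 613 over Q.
[K : Q] = 2

f(x) = x^2 - 613 factors as (x - √613)(x + √613). The splitting field is K = Q(√613). Since 613 is squarefree and > 1, it is not a perfect square, so x^2 - 613 is irreducible over Q and [Q(√613) : Q] = 2. Hence [K : Q] = 2.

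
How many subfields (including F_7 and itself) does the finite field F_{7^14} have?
F_{7^14} has 4 subfields

The subfields of F_{p^n} are exactly the fields F_{p^d} for d | n (each is the fixed field of the unique index-d subgroup of Gal(F_{p^n}/F_p) ≅ Z/nZ). The divisors of n = 14 are {1, 2, 7, 14}, giving 4 subfields: F_{7^1}, F_{7^2}, F_{7^7}, F_{7^14}.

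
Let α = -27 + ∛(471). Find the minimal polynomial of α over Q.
m_α(x) = x^3 + 81x^2 + 2187x + 19212

Set β = α + 27 = ∛(471), so β^3 = 471. Then (α + 27)^3 - 471 = 0, i.e. α is a root of g(x) = (x + 27)^3 - 471 = x^3 + 81x^2 + 2187x + 19212. Since g(x) = h(x + 27) where h(x) = x^3 - 471, and h is irreducible over Q (because 471 is not a perfect cube, so h has no rational root, and a monic cubic with no rational root is irreducible), g is also irreducible (irreducibility is preserved under the substitution x → x + 27). Hence m_α(x) = x^3 + 81x^2 + 2187x + 19212.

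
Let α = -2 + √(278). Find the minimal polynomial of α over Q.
m_α(x) = x^2 + 4x - 274

From α + 2 = √(278), squaring gives (α + 2)^2 = 278, i.e. α^2 + 4α + 4 = 278, so α^2 + 4α - 274 = 0. The discriminant of x^2 + 4x - 274 is (4)^2 - 4·(-274) = 16 + 1096 = 1112, and 4·(278) is not a perfect square in Q since 278 is squarefree and ≠ 1. Hence x^2 + 4x - 274 is irreducible over Q and is the minimal polynomial of α.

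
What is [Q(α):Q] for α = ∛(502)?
[Q(α):Q] = 3

The minimal polynomial of α is x^3 - 502, irreducible over Q since 502 is not a perfect cube (so x^3 - 502 has no rational root). Hence [Q(α):Q] = deg(m_α) = 3.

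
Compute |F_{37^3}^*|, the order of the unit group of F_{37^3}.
|F_{37^3}^*| = 50652

F_{37^3} has 37^3 = 50653 elements; its multiplicative group consists of all nonzero elements, so |F_{37^3}^*| = 50653 - 1 = 50652. (It is cyclic since any finite subgroup of the multiplicative group of a field is cyclic.)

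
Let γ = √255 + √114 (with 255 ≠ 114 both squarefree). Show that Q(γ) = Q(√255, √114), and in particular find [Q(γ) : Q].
[Q(γ) : Q] = 4 (equivalently, Q(γ) = Q(√255, √114))

Obviously Q(γ) ⊆ Q(√255, √114), and [Q(√255, √114):Q] = 4 (since 255, 114 are distinct squarefree integers > 1 with 29070 not a perfect square). To show equality we compute the minimal polynomial of γ. From γ = √255 + √114: γ^2 = 255 + 2√(29070) + 114 = 369 + 2√(29070), so γ^2 - 369 = 2√(29070); squaring, (γ^2 - 369)^2 = 4·29070, i.e. γ^4 - 738γ^2 + 136161 - 116280 = 0, i.e. γ^4 - 738γ^2 + 19881 = 0. So γ is a root of x^4 - 738x^2 + 19881. This polynomial is irreducible over Q: it has no rational root (each ±√255 ± √114 is irrational), and any factorization into two quadratics over Q would force √(29070) ∈ Q (pairing opposite roots) or √255, √114 ∈ Q (other pairings), all impossible. Hence [Q(γ):Q] = 4 = [Q(√255, √114):Q], so Q(γ) = Q(√255, √114).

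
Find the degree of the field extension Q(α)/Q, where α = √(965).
[Q(α):Q] = 2

[Q(α):Q] equals the degree of the minimal polynomial of α. Here α^2 = 965 and x^2 - 965 is irreducible (d = 965 is squarefree, ≠ 1, hence not a square), so deg(m_α) = 2. Thus [Q(α):Q] = 2.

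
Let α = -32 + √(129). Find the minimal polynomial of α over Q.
m_α(x) = x^2 + 64x + 895

From α + 32 = √(129), squaring gives (α + 32)^2 = 129, i.e. α^2 + 64α + 1024 = 129, so α^2 + 64α + 895 = 0. The discriminant of x^2 + 64x + 895 is (64)^2 - 4·(895) = 4096 - 3580 = 516, and 4·(129) is not a perfect square in Q since 129 is squarefree and ≠ 1. Hence x^2 + 64x + 895 is irreducible over Q and is the minimal polynomial of α.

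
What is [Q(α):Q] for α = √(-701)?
[Q(α):Q] = 2

[Q(α):Q] equals the degree of the minimal polynomial of α. Here α^2 = -701 and x^2 + 701 is irreducible (d = -701 is squarefree, ≠ 1, hence not a square), so deg(m_α) = 2. Thus [Q(α):Q] = 2.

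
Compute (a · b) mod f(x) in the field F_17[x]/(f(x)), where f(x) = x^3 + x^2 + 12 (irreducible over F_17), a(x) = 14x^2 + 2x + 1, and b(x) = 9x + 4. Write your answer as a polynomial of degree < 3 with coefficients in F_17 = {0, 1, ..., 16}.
a · b ≡ 16x^2 + 5 (mod f(x))

Multiply in F_17[x]: a(x)·b(x) = (14x^2 + 2x + 1)·(9x + 4) = 7x^3 + 6x^2 + 4. This has degree ≥ 3, so divide by f(x) over F_17: 7x^3 + 6x^2 + 4 = (7)·(x^3 + x^2 + 12) + (16x^2 + 5). Hence a·b ≡ 16x^2 + 5 (mod f). (F_17[x]/(f) is a field with 17^3 = 4913 elements since f is irreducible of degree 3.)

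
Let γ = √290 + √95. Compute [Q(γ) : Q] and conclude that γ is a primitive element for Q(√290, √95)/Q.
[Q(γ) : Q] = 4 (equivalently, Q(γ) = Q(√290, √95))

Obviously Q(γ) ⊆ Q(√290, √95), and [Q(√290, √95):Q] = 4 (since 290, 95 are distinct squarefree integers > 1 with 27550 not a perfect square). To show equality we compute the minimal polynomial of γ. From γ = √290 + √95: γ^2 = 290 + 2√(27550) + 95 = 385 + 2√(27550), so γ^2 - 385 = 2√(27550); squaring, (γ^2 - 385)^2 = 4·27550, i.e. γ^4 - 770γ^2 + 148225 - 110200 = 0, i.e. γ^4 - 770γ^2 + 38025 = 0. So γ is a root of x^4 - 770x^2 + 38025. This polynomial is irreducible over Q: it has no rational root (each ±√290 ± √95 is irrational), and any factorization into two quadratics over Q would force √(27550) ∈ Q (pairing opposite roots) or √290, √95 ∈ Q (other pairings), all impossible. Hence [Q(γ):Q] = 4 = [Q(√290, √95):Q], so Q(γ) = Q(√290, √95).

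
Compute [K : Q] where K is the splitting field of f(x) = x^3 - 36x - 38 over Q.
[K : Q] = 6

By the rational root test, any rational root of the monic integer polynomial f(x) = x^3 - 36x - 38 must be an integer dividing the constant term -38, i.e. one of ±{1, 2, 19, 38}. Evaluating: f(1) = -73, f(-1) = -3, f(2) = -102, f(-2) = 26, f(19) = 6137, f(-19) = -6213, f(38) = 53466, f(-38) = -53542; none is 0, so f has no rational root and is therefore irreducible over Q (a cubic with no linear factor over a field is irreducible). For an irreducible cubic, the Galois group is A_3 or S_3 according as the discriminant disc(f) = -4a^3 - 27b^2 = -4·(-36)^3 - 27·(-38)^2 = 147636 is or is not a square in Q. Here disc(f) = 147636 is not a perfect square in Q, so the Galois group of f over Q is not contained in A_3 and must be all of S_3. The splitting field has degree |S_3| = 6 over Q, so [K : Q] = 6.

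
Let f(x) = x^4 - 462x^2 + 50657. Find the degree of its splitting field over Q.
[K : Q] = 4

Solving the quadratic in x^2: x^2 = (462 ± √(462^2 - 4·50657))/2 = (462 ± √10816)/2 = (462 ± 104)/2, giving x^2 = 179 or x^2 = 283. So f(x) = (x^2 - 179)(x^2 - 283) and the roots of f are ±√179, ±√283. Hence the splitting field is K = Q(√179, √283). Since 179 and 283 are distinct squarefree integers > 1, their product 50657 is not a perfect square, so √283 ∉ Q(√179). By the tower law [K:Q] = [Q(√179,√283):Q(√179)] · [Q(√179):Q] = 2 · 2 = 4.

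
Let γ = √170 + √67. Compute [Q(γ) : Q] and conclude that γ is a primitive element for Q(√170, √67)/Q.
[Q(γ) : Q] = 4 (equivalently, Q(γ) = Q(√170, √67))

Obviously Q(γ) ⊆ Q(√170, √67), and [Q(√170, √67):Q] = 4 (since 170, 67 are distinct squarefree integers > 1 with 11390 not a perfect square). To show equality we compute the minimal polynomial of γ. From γ = √170 + √67: γ^2 = 170 + 2√(11390) + 67 = 237 + 2√(11390), so γ^2 - 237 = 2√(11390); squaring, (γ^2 - 237)^2 = 4·11390, i.e. γ^4 - 474γ^2 + 56169 - 45560 = 0, i.e. γ^4 - 474γ^2 + 10609 = 0. So γ is a root of x^4 - 474x^2 + 10609. This polynomial is irreducible over Q: it has no rational root (each ±√170 ± √67 is irrational), and any factorization into two quadratics over Q would force √(11390) ∈ Q (pairing opposite roots) or √170, √67 ∈ Q (other pairings), all impossible. Hence [Q(γ):Q] = 4 = [Q(√170, √67):Q], so Q(γ) = Q(√170, √67).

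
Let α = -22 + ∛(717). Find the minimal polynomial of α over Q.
m_α(x) = x^3 + 66x^2 + 1452x + 9931

Set β = α + 22 = ∛(717), so β^3 = 717. Then (α + 22)^3 - 717 = 0, i.e. α is a root of g(x) = (x + 22)^3 - 717 = x^3 + 66x^2 + 1452x + 9931. Since g(x) = h(x + 22) where h(x) = x^3 - 717, and h is irreducible over Q (because 717 is not a perfect cube, so h has no rational root, and a monic cubic with no rational root is irreducible), g is also irreducible (irreducibility is preserved under the substitution x → x + 22). Hence m_α(x) = x^3 + 66x^2 + 1452x + 9931.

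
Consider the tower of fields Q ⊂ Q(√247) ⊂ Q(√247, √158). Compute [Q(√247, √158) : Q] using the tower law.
[Q(√247, √158) : Q] = 4

[Q(√247):Q] = 2 (min poly x^2 - 247, irreducible since 247 is squarefree > 1). For the top step, suppose √158 ∈ Q(√247), say √158 = c + d√247 with c, d ∈ Q. Squaring: 158 = c^2 + 247d^2 + 2cd√247. Since √247 ∉ Q this forces 2cd = 0. If d = 0 then √158 = c ∈ Q, contradicting 158 squarefree > 1. If c = 0 then 158 = 247d^2, so 247·158 = (247d)^2 is a perfect square in Q — but 247·158 = 39026 is not a perfect square (since 247 and 158 are distinct squarefree integers). Contradiction. Hence √158 ∉ Q(√247), so x^2 - 158 stays irreducible over Q(√247) and [Q(√247, √158) : Q(√247)] = 2. By the tower law, [Q(√247, √158) : Q] = 2 · 2 = 4.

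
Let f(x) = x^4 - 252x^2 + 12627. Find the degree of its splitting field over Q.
[K : Q] = 4

Solving the quadratic in x^2: x^2 = (252 ± √(252^2 - 4·12627))/2 = (252 ± √12996)/2 = (252 ± 114)/2, giving x^2 = 69 or x^2 = 183. So f(x) = (x^2 - 69)(x^2 - 183) and the roots of f are ±√69, ±√183. Hence the splitting field is K = Q(√69, √183). Since 69 and 183 are distinct squarefree integers > 1, their product 12627 is not a perfect square, so √183 ∉ Q(√69). By the tower law [K:Q] = [Q(√69,√183):Q(√69)] · [Q(√69):Q] = 2 · 2 = 4.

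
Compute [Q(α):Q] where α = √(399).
[Q(α):Q] = 2

[Q(α):Q] equals the degree of the minimal polynomial of α. Here α^2 = 399 and x^2 - 399 is irreducible (d = 399 is squarefree, ≠ 1, hence not a square), so deg(m_α) = 2. Thus [Q(α):Q] = 2.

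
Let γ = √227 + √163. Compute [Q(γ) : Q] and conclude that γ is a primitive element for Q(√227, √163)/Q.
[Q(γ) : Q] = 4 (equivalently, Q(γ) = Q(√227, √163))

Obviously Q(γ) ⊆ Q(√227, √163), and [Q(√227, √163):Q] = 4 (since 227, 163 are distinct squarefree integers > 1 with 37001 not a perfect square). To show equality we compute the minimal polynomial of γ. From γ = √227 + √163: γ^2 = 227 + 2√(37001) + 163 = 390 + 2√(37001), so γ^2 - 390 = 2√(37001); squaring, (γ^2 - 390)^2 = 4·37001, i.e. γ^4 - 780γ^2 + 152100 - 148004 = 0, i.e. γ^4 - 780γ^2 + 4096 = 0. So γ is a root of x^4 - 780x^2 + 4096. This polynomial is irreducible over Q: it has no rational root (each ±√227 ± √163 is irrational), and any factorization into two quadratics over Q would force √(37001) ∈ Q (pairing opposite roots) or √227, √163 ∈ Q (other pairings), all impossible. Hence [Q(γ):Q] = 4 = [Q(√227, √163):Q], so Q(γ) = Q(√227, √163).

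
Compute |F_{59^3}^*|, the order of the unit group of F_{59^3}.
|F_{59^3}^*| = 205378

F_{59^3} has 59^3 = 205379 elements; its multiplicative group consists of all nonzero elements, so |F_{59^3}^*| = 205379 - 1 = 205378. (It is cyclic since any finite subgroup of the multiplicative group of a field is cyclic.)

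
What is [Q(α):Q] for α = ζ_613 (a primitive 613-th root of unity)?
[Q(α):Q] = 612

The minimal polynomial of ζ_613 over Q is the 613-th cyclotomic polynomial Φ_613(x), which is irreducible over Q and has degree φ(613) = 612. Hence [Q(α):Q] = φ(613) = 612.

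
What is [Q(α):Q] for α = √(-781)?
[Q(α):Q] = 2

[Q(α):Q] equals the degree of the minimal polynomial of α. Here α^2 = -781 and x^2 + 781 is irreducible (d = -781 is squarefree, ≠ 1, hence not a square), so deg(m_α) = 2. Thus [Q(α):Q] = 2.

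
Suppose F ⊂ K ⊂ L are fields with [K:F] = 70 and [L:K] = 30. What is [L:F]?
[L:F] = 2100

The tower law says that for any tower of field extensions F ⊂ K ⊂ L with finite degrees, [L:F] = [L:K] · [K:F]. Here this gives [L:F] = 30 · 70 = 2100.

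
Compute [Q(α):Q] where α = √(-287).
[Q(α):Q] = 2

[Q(α):Q] equals the degree of the minimal polynomial of α. Here α^2 = -287 and x^2 + 287 is irreducible (d = -287 is squarefree, ≠ 1, hence not a square), so deg(m_α) = 2. Thus [Q(α):Q] = 2.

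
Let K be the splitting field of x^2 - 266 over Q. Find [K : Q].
[K : Q] = 2

f(x) = x^2 - 266 factors as (x - √266)(x + √266). The splitting field is K = Q(√266). Since 266 is squarefree and > 1, it is not a perfect square, so x^2 - 266 is irreducible over Q and [Q(√266) : Q] = 2. Hence [K : Q] = 2.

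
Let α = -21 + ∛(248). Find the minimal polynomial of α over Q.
m_α(x) = x^3 + 63x^2 + 1323x + 9013

Set β = α + 21 = ∛(248), so β^3 = 248. Then (α + 21)^3 - 248 = 0, i.e. α is a root of g(x) = (x + 21)^3 - 248 = x^3 + 63x^2 + 1323x + 9013. Since g(x) = h(x + 21) where h(x) = x^3 - 248, and h is irreducible over Q (because 248 is not a perfect cube, so h has no rational root, and a monic cubic with no rational root is irreducible), g is also irreducible (irreducibility is preserved under the substitution x → x + 21). Hence m_α(x) = x^3 + 63x^2 + 1323x + 9013.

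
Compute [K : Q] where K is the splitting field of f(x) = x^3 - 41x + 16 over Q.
[K : Q] = 6

By the rational root test, any rational root of the monic integer polynomial f(x) = x^3 - 41x + 16 must be an integer dividing the constant term 16, i.e. one of ±{1, 2, 4, 8, 16}. Evaluating: f(1) = -24, f(-1) = 56, f(2) = -58, f(-2) = 90, f(4) = -84, f(-4) = 116, f(8) = 200, f(-8) = -168, f(16) = 3456, f(-16) = -3424; none is 0, so f has no rational root and is therefore irreducible over Q (a cubic with no linear factor over a field is irreducible). For an irreducible cubic, the Galois group is A_3 or S_3 according as the discriminant disc(f) = -4a^3 - 27b^2 = -4·(-41)^3 - 27·(16)^2 = 268772 is or is not a square in Q. Here disc(f) = 268772 is not a perfect square in Q, so the Galois group of f over Q is not contained in A_3 and must be all of S_3. The splitting field has degree |S_3| = 6 over Q, so [K : Q] = 6.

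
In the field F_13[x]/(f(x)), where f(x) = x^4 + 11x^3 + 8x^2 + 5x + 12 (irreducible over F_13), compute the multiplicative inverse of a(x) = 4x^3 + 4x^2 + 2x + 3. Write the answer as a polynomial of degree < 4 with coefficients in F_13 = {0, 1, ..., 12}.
a(x)^(-1) ≡ 4x^3 + 7x^2 + 6x + 7 (mod f(x))

Since f is irreducible over F_13, F_13[x]/(f) is a field and a(x) ≠ 0 has an inverse. Apply the extended Euclidean algorithm to f(x) and a(x) in F_13[x]: f(x) = (10x + 9)·a(x) + (4x^2 + 9x + 11);  a(x) = (x + 2)·(4x^2 + 9x + 11) + (12x + 7);  (4x^2 + 9x + 11) = (9x + 2)·(12x + 7) + (10). The last nonzero remainder is the constant 10 = gcd(f, a) in F_13. Back-substituting through the division chain expresses 10 = s(x)·a(x) + t(x)·f(x) with s(x) ≡ x^3 + 5x^2 + 8x + 5 (mod f), so (x^3 + 5x^2 + 8x + 5)·a(x) ≡ 10 (mod f). Multiplying by 10^(-1) ≡ 4 in F_13 gives a(x)^(-1) ≡ 4·(x^3 + 5x^2 + 8x + 5) ≡ 4x^3 + 7x^2 + 6x + 7 (mod f). Check: (4x^3 + 4x^2 + 2x + 3)·(4x^3 + 7x^2 + 6x + 7) = 3x^6 + 5x^5 + 8x^4 + 9x^2 + 6x + 8 ≡ 1 (mod x^4 + 11x^3 + 8x^2 + 5x + 12).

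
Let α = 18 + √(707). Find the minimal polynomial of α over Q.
m_α(x) = x^2 - 36x - 383

From α - 18 = √(707), squaring gives (α - 18)^2 = 707, i.e. α^2 - 36α + 324 = 707, so α^2 - 36α - 383 = 0. The discriminant of x^2 - 36x - 383 is (-36)^2 - 4·(-383) = 1296 + 1532 = 2828, and 4·(707) is not a perfect square in Q since 707 is squarefree and ≠ 1. Hence x^2 - 36x - 383 is irreducible over Q and is the minimal polynomial of α.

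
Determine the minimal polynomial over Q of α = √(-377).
m_α(x) = x^2 + 377

α satisfies α^2 + 377 = 0, so x^2 + 377 annihilates α. Since d = -377 is squarefree and ≠ 1, it is not a perfect square in Q, so x^2 + 377 has no rational root and is therefore irreducible over Q (a degree-2 polynomial over a field is irreducible iff it has no root). Hence m_α(x) = x^2 + 377.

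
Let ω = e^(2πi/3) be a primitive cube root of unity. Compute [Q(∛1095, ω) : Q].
[Q(∛1095, ω) : Q] = 6

[Q(∛1095):Q] = 3 (min poly x^3 - 1095, irreducible since 1095 is not a perfect cube). [Q(ω):Q] = 2 (min poly x^2 + x + 1). Since Q(∛1095) ⊂ R and ω ∉ R, we have ω ∉ Q(∛1095), so x^2 + x + 1 remains irreducible over Q(∛1095) and [Q(∛1095, ω) : Q(∛1095)] = 2. By the tower law, [Q(∛1095, ω) : Q] = 3 · 2 = 6. (In fact Q(∛1095, ω) is the splitting field of x^3 - 1095 over Q.)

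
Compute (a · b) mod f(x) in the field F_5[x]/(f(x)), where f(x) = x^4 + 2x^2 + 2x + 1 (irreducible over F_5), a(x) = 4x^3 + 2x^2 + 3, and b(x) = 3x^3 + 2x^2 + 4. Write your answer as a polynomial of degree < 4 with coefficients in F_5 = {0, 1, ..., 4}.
a · b ≡ 3x^3 + 4x^2 + x + 2 (mod f(x))

Multiply in F_5[x]: a(x)·b(x) = (4x^3 + 2x^2 + 3)·(3x^3 + 2x^2 + 4) = 2x^6 + 4x^5 + 4x^4 + 4x^2 + 2. This has degree ≥ 4, so divide by f(x) over F_5: 2x^6 + 4x^5 + 4x^4 + 4x^2 + 2 = (2x^2 + 4x)·(x^4 + 2x^2 + 2x + 1) + (3x^3 + 4x^2 + x + 2). Hence a·b ≡ 3x^3 + 4x^2 + x + 2 (mod f). (F_5[x]/(f) is a field with 5^4 = 625 elements since f is irreducible of degree 4.)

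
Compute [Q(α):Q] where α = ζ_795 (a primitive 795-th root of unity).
[Q(α):Q] = 416

The minimal polynomial of ζ_795 over Q is the 795-th cyclotomic polynomial Φ_795(x), which is irreducible over Q and has degree φ(795) = 416. Hence [Q(α):Q] = φ(795) = 416.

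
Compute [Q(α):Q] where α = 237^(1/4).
[Q(α):Q] = 4

α is a root of x^4 - 237. By Eisenstein's criterion at the prime p = 3 (which divides the constant term 237 but p^2 = 9 does not, since 237 is squarefree), x^4 - 237 is irreducible over Q. Hence [Q(α):Q] = 4.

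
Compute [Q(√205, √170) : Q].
[Q(√205, √170) : Q] = 4

[Q(√205):Q] = 2 (min poly x^2 - 205, irreducible since 205 is squarefree > 1). For the top step, suppose √170 ∈ Q(√205), say √170 = c + d√205 with c, d ∈ Q. Squaring: 170 = c^2 + 205d^2 + 2cd√205. Since √205 ∉ Q this forces 2cd = 0. If d = 0 then √170 = c ∈ Q, contradicting 170 squarefree > 1. If c = 0 then 170 = 205d^2, so 205·170 = (205d)^2 is a perfect square in Q — but 205·170 = 34850 is not a perfect square (since 205 and 170 are distinct squarefree integers). Contradiction. Hence √170 ∉ Q(√205), so x^2 - 170 stays irreducible over Q(√205) and [Q(√205, √170) : Q(√205)] = 2. By the tower law, [Q(√205, √170) : Q] = 2 · 2 = 4.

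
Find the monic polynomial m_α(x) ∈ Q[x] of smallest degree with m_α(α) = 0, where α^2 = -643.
m_α(x) = x^2 + 643

α satisfies α^2 + 643 = 0, so x^2 + 643 annihilates α. Since d = -643 is squarefree and ≠ 1, it is not a perfect square in Q, so x^2 + 643 has no rational root and is therefore irreducible over Q (a degree-2 polynomial over a field is irreducible iff it has no root). Hence m_α(x) = x^2 + 643.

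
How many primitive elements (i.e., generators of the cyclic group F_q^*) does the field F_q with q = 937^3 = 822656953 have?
There are φ(822656952) = 253124352 primitive elements

F_q^* is cyclic of order q - 1 = 822656952. A cyclic group of order m has exactly φ(m) generators. Here m = 822656952 = 2^3 · 3^3 · 13 · 292969, so the number of primitive elements is φ(822656952) = 253124352.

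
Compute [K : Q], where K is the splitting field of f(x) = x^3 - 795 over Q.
[K : Q] = 6

The roots of x^3 - 795 are ∛795, ω∛795, ω^2∛795 where ω = e^(2πi/3) is a primitive cube root of unity, so K = Q(∛795, ω). Now [Q(∛795):Q] = 3 (since 795 is not a perfect cube, x^3 - 795 is irreducible) and [Q(ω):Q] = 2. Both 2 and 3 divide [K:Q], and [K:Q] ≤ 3·2 = 6, so [K:Q] = 6. (Equivalently: Q(∛795) ⊂ R but ω ∉ R, so [K : Q(∛795)] = 2.)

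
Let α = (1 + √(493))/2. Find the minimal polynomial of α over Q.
m_α(x) = x^2 - x - 123

From 2α - 1 = √(493), squaring gives (2α - 1)^2 = 493, i.e. 4α^2 - 4α + 1 = 493, so α^2 - α + (1 - 493)/4 = 0. Since 493 ≡ 1 (mod 4), (1 - 493)/4 = -123 ∈ Z. The polynomial x^2 - x - 123 has discriminant 1 - 4·(-123) = 493, which is not a perfect square in Q (d = 493 is squarefree and ≠ 1), so x^2 - x - 123 is irreducible over Q. It is the minimal polynomial of α.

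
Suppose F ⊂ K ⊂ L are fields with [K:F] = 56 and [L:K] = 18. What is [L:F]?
[L:F] = 1008

The tower law says that for any tower of field extensions F ⊂ K ⊂ L with finite degrees, [L:F] = [L:K] · [K:F]. Here this gives [L:F] = 18 · 56 = 1008.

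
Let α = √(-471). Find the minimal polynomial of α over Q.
m_α(x) = x^2 + 471

α satisfies α^2 + 471 = 0, so x^2 + 471 annihilates α. Since d = -471 is squarefree and ≠ 1, it is not a perfect square in Q, so x^2 + 471 has no rational root and is therefore irreducible over Q (a degree-2 polynomial over a field is irreducible iff it has no root). Hence m_α(x) = x^2 + 471.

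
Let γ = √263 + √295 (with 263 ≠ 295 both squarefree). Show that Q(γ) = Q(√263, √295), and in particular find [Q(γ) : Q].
[Q(γ) : Q] = 4 (equivalently, Q(γ) = Q(√263, √295))

Obviously Q(γ) ⊆ Q(√263, √295), and [Q(√263, √295):Q] = 4 (since 263, 295 are distinct squarefree integers > 1 with 77585 not a perfect square). To show equality we compute the minimal polynomial of γ. From γ = √263 + √295: γ^2 = 263 + 2√(77585) + 295 = 558 + 2√(77585), so γ^2 - 558 = 2√(77585); squaring, (γ^2 - 558)^2 = 4·77585, i.e. γ^4 - 1116γ^2 + 311364 - 310340 = 0, i.e. γ^4 - 1116γ^2 + 1024 = 0. So γ is a root of x^4 - 1116x^2 + 1024. This polynomial is irreducible over Q: it has no rational root (each ±√263 ± √295 is irrational), and any factorization into two quadratics over Q would force √(77585) ∈ Q (pairing opposite roots) or √263, √295 ∈ Q (other pairings), all impossible. Hence [Q(γ):Q] = 4 = [Q(√263, √295):Q], so Q(γ) = Q(√263, √295).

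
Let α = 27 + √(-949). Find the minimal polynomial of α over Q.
m_α(x) = x^2 - 54x + 1678

From α - 27 = √(-949), squaring gives (α - 27)^2 = -949, i.e. α^2 - 54α + 729 = -949, so α^2 - 54α + 1678 = 0. The discriminant of x^2 - 54x + 1678 is (-54)^2 - 4·(1678) = 2916 - 6712 = -3796, and 4·(-949) is not a perfect square in Q since -949 is squarefree and ≠ 1. Hence x^2 - 54x + 1678 is irreducible over Q and is the minimal polynomial of α.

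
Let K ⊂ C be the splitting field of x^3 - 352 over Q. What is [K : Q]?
[K : Q] = 6

The roots of x^3 - 352 are ∛352, ω∛352, ω^2∛352 where ω = e^(2πi/3) is a primitive cube root of unity, so K = Q(∛352, ω). Now [Q(∛352):Q] = 3 (since 352 is not a perfect cube, x^3 - 352 is irreducible) and [Q(ω):Q] = 2. Both 2 and 3 divide [K:Q], and [K:Q] ≤ 3·2 = 6, so [K:Q] = 6. (Equivalently: Q(∛352) ⊂ R but ω ∉ R, so [K : Q(∛352)] = 2.)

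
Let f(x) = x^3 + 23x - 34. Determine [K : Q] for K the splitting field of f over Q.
[K : Q] = 6

By the rational root test, any rational root of the monic integer polynomial f(x) = x^3 + 23x - 34 must be an integer dividing the constant term -34, i.e. one of ±{1, 2, 17, 34}. Evaluating: f(1) = -10, f(-1) = -58, f(2) = 20, f(-2) = -88, f(17) = 5270, f(-17) = -5338, f(34) = 40052, f(-34) = -40120; none is 0, so f has no rational root and is therefore irreducible over Q (a cubic with no linear factor over a field is irreducible). For an irreducible cubic, the Galois group is A_3 or S_3 according as the discriminant disc(f) = -4a^3 - 27b^2 = -4·(23)^3 - 27·(-34)^2 = -79880 is or is not a square in Q. Here disc(f) = -79880 is not a perfect square in Q, so the Galois group of f over Q is not contained in A_3 and must be all of S_3. The splitting field has degree |S_3| = 6 over Q, so [K : Q] = 6.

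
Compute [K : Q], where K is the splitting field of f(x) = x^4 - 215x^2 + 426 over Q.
[K : Q] = 4

Solving the quadratic in x^2: x^2 = (215 ± √(215^2 - 4·426))/2 = (215 ± √44521)/2 = (215 ± 211)/2, giving x^2 = 213 or x^2 = 2. So f(x) = (x^2 - 213)(x^2 - 2) and the roots of f are ±√213, ±√2. Hence the splitting field is K = Q(√213, √2). Since 213 and 2 are distinct squarefree integers > 1, their product 426 is not a perfect square, so √2 ∉ Q(√213). By the tower law [K:Q] = [Q(√213,√2):Q(√213)] · [Q(√213):Q] = 2 · 2 = 4.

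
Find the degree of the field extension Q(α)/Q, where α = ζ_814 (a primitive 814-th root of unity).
[Q(α):Q] = 360

The minimal polynomial of ζ_814 over Q is the 814-th cyclotomic polynomial Φ_814(x), which is irreducible over Q and has degree φ(814) = 360. Hence [Q(α):Q] = φ(814) = 360.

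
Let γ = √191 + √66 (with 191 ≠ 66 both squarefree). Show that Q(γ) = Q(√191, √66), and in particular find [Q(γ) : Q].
[Q(γ) : Q] = 4 (equivalently, Q(γ) = Q(√191, √66))

Obviously Q(γ) ⊆ Q(√191, √66), and [Q(√191, √66):Q] = 4 (since 191, 66 are distinct squarefree integers > 1 with 12606 not a perfect square). To show equality we compute the minimal polynomial of γ. From γ = √191 + √66: γ^2 = 191 + 2√(12606) + 66 = 257 + 2√(12606), so γ^2 - 257 = 2√(12606); squaring, (γ^2 - 257)^2 = 4·12606, i.e. γ^4 - 514γ^2 + 66049 - 50424 = 0, i.e. γ^4 - 514γ^2 + 15625 = 0. So γ is a root of x^4 - 514x^2 + 15625. This polynomial is irreducible over Q: it has no rational root (each ±√191 ± √66 is irrational), and any factorization into two quadratics over Q would force √(12606) ∈ Q (pairing opposite roots) or √191, √66 ∈ Q (other pairings), all impossible. Hence [Q(γ):Q] = 4 = [Q(√191, √66):Q], so Q(γ) = Q(√191, √66).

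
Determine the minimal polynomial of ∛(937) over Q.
m_α(x) = x^3 - 937

α satisfies α^3 = 937, so x^3 - 937 annihilates α. By the rational root test, a rational root p/q (in lowest terms) of x^3 - 937 would satisfy p^3 = 937 q^3, forcing q = 1 and p^3 = 937; but 937 is not a perfect cube, contradiction. A monic cubic over Q with no rational root is irreducible (any nontrivial factorization would include a linear factor). Hence x^3 - 937 is the minimal polynomial of α, and in particular [Q(α):Q] = 3.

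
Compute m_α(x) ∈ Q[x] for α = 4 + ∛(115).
m_α(x) = x^3 - 12x^2 + 48x - 179

Set β = α - 4 = ∛(115), so β^3 = 115. Then (α - 4)^3 - 115 = 0, i.e. α is a root of g(x) = (x - 4)^3 - 115 = x^3 - 12x^2 + 48x - 179. Since g(x) = h(x - 4) where h(x) = x^3 - 115, and h is irreducible over Q (because 115 is not a perfect cube, so h has no rational root, and a monic cubic with no rational root is irreducible), g is also irreducible (irreducibility is preserved under the substitution x → x - 4). Hence m_α(x) = x^3 - 12x^2 + 48x - 179.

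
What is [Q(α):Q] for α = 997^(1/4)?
[Q(α):Q] = 4

α is a root of x^4 - 997. By Eisenstein's criterion at the prime p = 997 (which divides the constant term 997 but p^2 = 994009 does not, since 997 is squarefree), x^4 - 997 is irreducible over Q. Hence [Q(α):Q] = 4.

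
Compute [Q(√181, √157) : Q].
[Q(√181, √157) : Q] = 4

[Q(√181):Q] = 2 (min poly x^2 - 181, irreducible since 181 is squarefree > 1). For the top step, suppose √157 ∈ Q(√181), say √157 = c + d√181 with c, d ∈ Q. Squaring: 157 = c^2 + 181d^2 + 2cd√181. Since √181 ∉ Q this forces 2cd = 0. If d = 0 then √157 = c ∈ Q, contradicting 157 squarefree > 1. If c = 0 then 157 = 181d^2, so 181·157 = (181d)^2 is a perfect square in Q — but 181·157 = 28417 is not a perfect square (since 181 and 157 are distinct squarefree integers). Contradiction. Hence √157 ∉ Q(√181), so x^2 - 157 stays irreducible over Q(√181) and [Q(√181, √157) : Q(√181)] = 2. By the tower law, [Q(√181, √157) : Q] = 2 · 2 = 4.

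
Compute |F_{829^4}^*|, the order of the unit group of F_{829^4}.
|F_{829^4}^*| = 472300192080

F_{829^4} has 829^4 = 472300192081 elements; its multiplicative group consists of all nonzero elements, so |F_{829^4}^*| = 472300192081 - 1 = 472300192080. (It is cyclic since any finite subgroup of the multiplicative group of a field is cyclic.)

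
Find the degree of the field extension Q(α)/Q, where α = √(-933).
[Q(α):Q] = 2

[Q(α):Q] equals the degree of the minimal polynomial of α. Here α^2 = -933 and x^2 + 933 is irreducible (d = -933 is squarefree, ≠ 1, hence not a square), so deg(m_α) = 2. Thus [Q(α):Q] = 2.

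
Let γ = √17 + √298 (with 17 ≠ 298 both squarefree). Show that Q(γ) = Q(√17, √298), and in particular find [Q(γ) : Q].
[Q(γ) : Q] = 4 (equivalently, Q(γ) = Q(√17, √298))

Obviously Q(γ) ⊆ Q(√17, √298), and [Q(√17, √298):Q] = 4 (since 17, 298 are distinct squarefree integers > 1 with 5066 not a perfect square). To show equality we compute the minimal polynomial of γ. From γ = √17 + √298: γ^2 = 17 + 2√(5066) + 298 = 315 + 2√(5066), so γ^2 - 315 = 2√(5066); squaring, (γ^2 - 315)^2 = 4·5066, i.e. γ^4 - 630γ^2 + 99225 - 20264 = 0, i.e. γ^4 - 630γ^2 + 78961 = 0. So γ is a root of x^4 - 630x^2 + 78961. This polynomial is irreducible over Q: it has no rational root (each ±√17 ± √298 is irrational), and any factorization into two quadratics over Q would force √(5066) ∈ Q (pairing opposite roots) or √17, √298 ∈ Q (other pairings), all impossible. Hence [Q(γ):Q] = 4 = [Q(√17, √298):Q], so Q(γ) = Q(√17, √298).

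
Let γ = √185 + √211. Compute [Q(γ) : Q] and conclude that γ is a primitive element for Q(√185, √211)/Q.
[Q(γ) : Q] = 4 (equivalently, Q(γ) = Q(√185, √211))

Obviously Q(γ) ⊆ Q(√185, √211), and [Q(√185, √211):Q] = 4 (since 185, 211 are distinct squarefree integers > 1 with 39035 not a perfect square). To show equality we compute the minimal polynomial of γ. From γ = √185 + √211: γ^2 = 185 + 2√(39035) + 211 = 396 + 2√(39035), so γ^2 - 396 = 2√(39035); squaring, (γ^2 - 396)^2 = 4·39035, i.e. γ^4 - 792γ^2 + 156816 - 156140 = 0, i.e. γ^4 - 792γ^2 + 676 = 0. So γ is a root of x^4 - 792x^2 + 676. This polynomial is irreducible over Q: it has no rational root (each ±√185 ± √211 is irrational), and any factorization into two quadratics over Q would force √(39035) ∈ Q (pairing opposite roots) or √185, √211 ∈ Q (other pairings), all impossible. Hence [Q(γ):Q] = 4 = [Q(√185, √211):Q], so Q(γ) = Q(√185, √211).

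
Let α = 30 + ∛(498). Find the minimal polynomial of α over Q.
m_α(x) = x^3 - 90x^2 + 2700x - 27498

Set β = α - 30 = ∛(498), so β^3 = 498. Then (α - 30)^3 - 498 = 0, i.e. α is a root of g(x) = (x - 30)^3 - 498 = x^3 - 90x^2 + 2700x - 27498. Since g(x) = h(x - 30) where h(x) = x^3 - 498, and h is irreducible over Q (because 498 is not a perfect cube, so h has no rational root, and a monic cubic with no rational root is irreducible), g is also irreducible (irreducibility is preserved under the substitution x → x - 30). Hence m_α(x) = x^3 - 90x^2 + 2700x - 27498.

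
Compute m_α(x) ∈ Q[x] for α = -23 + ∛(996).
m_α(x) = x^3 + 69x^2 + 1587x + 11171

Set β = α + 23 = ∛(996), so β^3 = 996. Then (α + 23)^3 - 996 = 0, i.e. α is a root of g(x) = (x + 23)^3 - 996 = x^3 + 69x^2 + 1587x + 11171. Since g(x) = h(x + 23) where h(x) = x^3 - 996, and h is irreducible over Q (because 996 is not a perfect cube, so h has no rational root, and a monic cubic with no rational root is irreducible), g is also irreducible (irreducibility is preserved under the substitution x → x + 23). Hence m_α(x) = x^3 + 69x^2 + 1587x + 11171.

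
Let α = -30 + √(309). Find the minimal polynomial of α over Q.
m_α(x) = x^2 + 60x + 591

From α + 30 = √(309), squaring gives (α + 30)^2 = 309, i.e. α^2 + 60α + 900 = 309, so α^2 + 60α + 591 = 0. The discriminant of x^2 + 60x + 591 is (60)^2 - 4·(591) = 3600 - 2364 = 1236, and 4·(309) is not a perfect square in Q since 309 is squarefree and ≠ 1. Hence x^2 + 60x + 591 is irreducible over Q and is the minimal polynomial of α.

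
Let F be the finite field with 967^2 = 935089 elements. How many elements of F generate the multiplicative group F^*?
There are φ(935088) = 232320 primitive elements

F_q^* is cyclic of order q - 1 = 935088. A cyclic group of order m has exactly φ(m) generators. Here m = 935088 = 2^4 · 3 · 7 · 11^2 · 23, so the number of primitive elements is φ(935088) = 232320.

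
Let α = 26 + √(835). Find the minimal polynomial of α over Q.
m_α(x) = x^2 - 52x - 159

From α - 26 = √(835), squaring gives (α - 26)^2 = 835, i.e. α^2 - 52α + 676 = 835, so α^2 - 52α - 159 = 0. The discriminant of x^2 - 52x - 159 is (-52)^2 - 4·(-159) = 2704 + 636 = 3340, and 4·(835) is not a perfect square in Q since 835 is squarefree and ≠ 1. Hence x^2 - 52x - 159 is irreducible over Q and is the minimal polynomial of α.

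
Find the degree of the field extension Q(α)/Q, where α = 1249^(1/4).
[Q(α):Q] = 4

α is a root of x^4 - 1249. By Eisenstein's criterion at the prime p = 1249 (which divides the constant term 1249 but p^2 = 1560001 does not, since 1249 is squarefree), x^4 - 1249 is irreducible over Q. Hence [Q(α):Q] = 4.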